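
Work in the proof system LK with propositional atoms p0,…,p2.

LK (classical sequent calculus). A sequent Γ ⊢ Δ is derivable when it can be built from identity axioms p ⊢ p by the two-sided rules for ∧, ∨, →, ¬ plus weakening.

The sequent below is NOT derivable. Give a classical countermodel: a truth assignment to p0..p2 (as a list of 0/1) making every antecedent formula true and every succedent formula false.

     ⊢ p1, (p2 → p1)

Search for a countermodel by truth-table:
  v=000: Γ:[] Δ:[p1=F, (p2 → p1)=T] refutes=False
  v=001: Γ:[] Δ:[p1=F, (p2 → p1)=F] refutes=True  ← countermodel

Result: [0, 0, 1]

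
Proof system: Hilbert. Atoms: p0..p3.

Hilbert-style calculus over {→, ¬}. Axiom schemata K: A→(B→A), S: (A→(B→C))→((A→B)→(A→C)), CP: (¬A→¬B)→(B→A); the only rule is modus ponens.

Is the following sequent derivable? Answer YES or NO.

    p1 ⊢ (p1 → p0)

Enumerate valuations to refute Γ ⊢ Δ:
  v=0000: Γ:[p1=F] Δ:[(p1 → p0)=T] refutes=False
  v=0001: Γ:[p1=F] Δ:[(p1 → p0)=T] refutes=False
  v=0010: Γ:[p1=F] Δ:[(p1 → p0)=T] refutes=False
  v=0011: Γ:[p1=F] Δ:[(p1 → p0)=T] refutes=False
  v=0100: Γ:[p1=T] Δ:[(p1 → p0)=F] refutes=True  ← countermodel

Result: NO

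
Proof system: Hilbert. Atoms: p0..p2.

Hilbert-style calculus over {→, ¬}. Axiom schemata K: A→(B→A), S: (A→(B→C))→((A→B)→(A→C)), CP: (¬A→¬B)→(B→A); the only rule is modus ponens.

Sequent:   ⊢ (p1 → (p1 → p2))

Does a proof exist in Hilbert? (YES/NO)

Search for a countermodel by truth-table:
  v=000: Γ:[] Δ:[(p1 → (p1 → p2))=T] refutes=False
  v=001: Γ:[] Δ:[(p1 → (p1 → p2))=T] refutes=False
  v=010: Γ:[] Δ:[(p1 → (p1 → p2))=F] refutes=True  ← countermodel

Result: NO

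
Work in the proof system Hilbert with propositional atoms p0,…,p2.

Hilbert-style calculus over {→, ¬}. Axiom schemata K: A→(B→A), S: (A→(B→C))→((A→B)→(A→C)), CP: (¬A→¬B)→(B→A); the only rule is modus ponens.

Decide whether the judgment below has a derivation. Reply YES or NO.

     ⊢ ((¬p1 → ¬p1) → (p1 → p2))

Enumerate valuations to refute Γ ⊢ Δ:
  v=000: Γ:[] Δ:[((¬p1 → ¬p1) → (p1 → p2))=T] refutes=False
  v=001: Γ:[] Δ:[((¬p1 → ¬p1) → (p1 → p2))=T] refutes=False
  v=010: Γ:[] Δ:[((¬p1 → ¬p1) → (p1 → p2))=F] refutes=True  ← countermodel

Result: NO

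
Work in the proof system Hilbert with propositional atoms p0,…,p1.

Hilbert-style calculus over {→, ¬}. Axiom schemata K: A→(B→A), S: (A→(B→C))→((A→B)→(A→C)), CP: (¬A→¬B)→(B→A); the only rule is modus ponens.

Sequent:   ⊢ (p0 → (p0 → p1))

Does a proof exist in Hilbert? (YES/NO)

Enumerate valuations to refute Γ ⊢ Δ:
  v=00: Γ:[] Δ:[(p0 → (p0 → p1))=T] refutes=False
  v=01: Γ:[] Δ:[(p0 → (p0 → p1))=T] refutes=False
  v=10: Γ:[] Δ:[(p0 → (p0 → p1))=F] refutes=True  ← countermodel

Result: NO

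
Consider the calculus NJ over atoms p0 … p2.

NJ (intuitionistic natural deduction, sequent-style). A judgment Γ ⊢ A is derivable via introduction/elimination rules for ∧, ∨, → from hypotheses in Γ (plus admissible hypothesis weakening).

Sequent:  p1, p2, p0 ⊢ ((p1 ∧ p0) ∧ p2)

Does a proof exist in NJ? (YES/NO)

Proof tree:
[∧I] p1, p2, p0 ⊢ ((p1 ∧ p0) ∧ p2)
  [∧I] p1, p0 ⊢ (p1 ∧ p0)
    [Ax] p1 ⊢ p1
    [Ax] p0 ⊢ p0
  [Ax] p2 ⊢ p2

Result: YES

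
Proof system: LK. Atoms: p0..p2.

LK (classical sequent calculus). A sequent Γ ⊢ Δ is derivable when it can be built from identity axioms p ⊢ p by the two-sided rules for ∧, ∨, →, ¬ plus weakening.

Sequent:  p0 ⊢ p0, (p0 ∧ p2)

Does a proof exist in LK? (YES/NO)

Derivation trace:
[∧R] p0 ⊢ p0, (p0 ∧ p2)
  [Ax] p0 ⊢ p0
  [WR] p0 ⊢ p0, p2
    [Ax] p0 ⊢ p0

Result: YES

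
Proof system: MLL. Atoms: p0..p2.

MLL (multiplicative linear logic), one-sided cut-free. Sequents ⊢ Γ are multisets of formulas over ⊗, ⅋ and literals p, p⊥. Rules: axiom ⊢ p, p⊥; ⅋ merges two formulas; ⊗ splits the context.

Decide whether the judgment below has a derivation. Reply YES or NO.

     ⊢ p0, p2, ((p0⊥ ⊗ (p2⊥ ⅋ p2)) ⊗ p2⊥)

Derivation trace:
[⊗]  ⊢ p0, p2, ((p0⊥ ⊗ (p2⊥ ⅋ p2)) ⊗ p2⊥)
  [⊗]  ⊢ p0, (p0⊥ ⊗ (p2⊥ ⅋ p2))
    [Ax]  ⊢ p0, p0⊥
    [⅋]  ⊢ (p2⊥ ⅋ p2)
      [Ax]  ⊢ p2, p2⊥
  [Ax]  ⊢ p2, p2⊥

Result: YES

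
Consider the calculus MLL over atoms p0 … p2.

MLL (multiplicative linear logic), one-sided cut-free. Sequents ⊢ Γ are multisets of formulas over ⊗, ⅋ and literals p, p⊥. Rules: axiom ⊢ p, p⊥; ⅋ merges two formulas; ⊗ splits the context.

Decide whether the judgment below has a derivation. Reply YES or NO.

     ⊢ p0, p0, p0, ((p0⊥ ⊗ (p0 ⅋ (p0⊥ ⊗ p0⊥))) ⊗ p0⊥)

Derivation (root first):
[⊗]  ⊢ p0, p0, p0, ((p0⊥ ⊗ (p0 ⅋ (p0⊥ ⊗ p0⊥))) ⊗ p0⊥)
  [⊗]  ⊢ p0, p0, (p0⊥ ⊗ (p0 ⅋ (p0⊥ ⊗ p0⊥)))
    [Ax]  ⊢ p0, p0⊥
    [⅋]  ⊢ p0, (p0 ⅋ (p0⊥ ⊗ p0⊥))
      [⊗]  ⊢ p0, p0, (p0⊥ ⊗ p0⊥)
        [Ax]  ⊢ p0, p0⊥
        [Ax]  ⊢ p0, p0⊥
  [Ax]  ⊢ p0, p0⊥

Result: YES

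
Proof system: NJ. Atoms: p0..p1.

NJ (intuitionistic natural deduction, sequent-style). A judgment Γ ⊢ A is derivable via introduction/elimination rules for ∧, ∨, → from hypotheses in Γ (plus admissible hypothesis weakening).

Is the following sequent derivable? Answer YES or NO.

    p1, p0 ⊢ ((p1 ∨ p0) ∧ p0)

Proof tree:
[∧I] p1, p0 ⊢ ((p1 ∨ p0) ∧ p0)
  [∨I₁] p1 ⊢ (p1 ∨ p0)
    [Ax] p1 ⊢ p1
  [Ax] p0 ⊢ p0

Result: YES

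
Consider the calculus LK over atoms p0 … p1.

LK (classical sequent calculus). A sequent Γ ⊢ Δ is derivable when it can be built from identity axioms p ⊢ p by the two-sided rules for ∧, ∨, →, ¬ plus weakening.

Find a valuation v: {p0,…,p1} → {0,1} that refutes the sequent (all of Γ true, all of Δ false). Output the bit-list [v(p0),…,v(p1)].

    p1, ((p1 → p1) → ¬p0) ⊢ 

Search for a countermodel by truth-table:
  v=00: Γ:[p1=F, ((p1 → p1) → ¬p0)=T] Δ:[] refutes=False
  v=01: Γ:[p1=T, ((p1 → p1) → ¬p0)=T] Δ:[] refutes=True  ← countermodel

Result: [0, 1]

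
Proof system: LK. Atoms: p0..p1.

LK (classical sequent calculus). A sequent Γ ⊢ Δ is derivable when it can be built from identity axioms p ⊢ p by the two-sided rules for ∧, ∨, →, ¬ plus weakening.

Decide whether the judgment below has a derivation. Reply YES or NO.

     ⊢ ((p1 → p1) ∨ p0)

Proof tree:
[∨R]  ⊢ ((p1 → p1) ∨ p0)
  [WR]  ⊢ (p1 → p1), p0
    [→R]  ⊢ (p1 → p1)
      [Ax] p1 ⊢ p1

Result: YES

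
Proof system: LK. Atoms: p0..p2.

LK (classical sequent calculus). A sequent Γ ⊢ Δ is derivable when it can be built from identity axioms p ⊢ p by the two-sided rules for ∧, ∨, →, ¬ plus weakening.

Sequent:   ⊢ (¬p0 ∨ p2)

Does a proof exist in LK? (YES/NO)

Enumerate valuations to refute Γ ⊢ Δ:
  v=000: Γ:[] Δ:[(¬p0 ∨ p2)=T] refutes=False
  v=001: Γ:[] Δ:[(¬p0 ∨ p2)=T] refutes=False
  v=010: Γ:[] Δ:[(¬p0 ∨ p2)=T] refutes=False
  v=011: Γ:[] Δ:[(¬p0 ∨ p2)=T] refutes=False
  v=100: Γ:[] Δ:[(¬p0 ∨ p2)=F] refutes=True  ← countermodel

Result: NO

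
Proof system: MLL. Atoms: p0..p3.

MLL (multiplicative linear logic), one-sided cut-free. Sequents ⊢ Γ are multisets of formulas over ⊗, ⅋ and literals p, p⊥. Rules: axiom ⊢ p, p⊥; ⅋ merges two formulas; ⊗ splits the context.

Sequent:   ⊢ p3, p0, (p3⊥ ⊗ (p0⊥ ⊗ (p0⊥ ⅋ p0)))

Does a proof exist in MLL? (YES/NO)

Proof tree:
[⊗]  ⊢ p3, p0, (p3⊥ ⊗ (p0⊥ ⊗ (p0⊥ ⅋ p0)))
  [Ax]  ⊢ p3, p3⊥
  [⊗]  ⊢ p0, (p0⊥ ⊗ (p0⊥ ⅋ p0))
    [Ax]  ⊢ p0, p0⊥
    [⅋]  ⊢ (p0⊥ ⅋ p0)
      [Ax]  ⊢ p0, p0⊥

Result: YES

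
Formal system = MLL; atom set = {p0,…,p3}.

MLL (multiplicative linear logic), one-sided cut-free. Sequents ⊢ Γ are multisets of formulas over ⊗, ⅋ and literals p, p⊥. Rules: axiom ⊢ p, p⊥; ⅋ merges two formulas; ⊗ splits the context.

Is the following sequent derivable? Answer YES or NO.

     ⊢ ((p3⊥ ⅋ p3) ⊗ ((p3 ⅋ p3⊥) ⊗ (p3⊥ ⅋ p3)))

Proof tree:
[⊗]  ⊢ ((p3⊥ ⅋ p3) ⊗ ((p3 ⅋ p3⊥) ⊗ (p3⊥ ⅋ p3)))
  [⅋]  ⊢ (p3⊥ ⅋ p3)
    [Ax]  ⊢ p3, p3⊥
  [⊗]  ⊢ ((p3 ⅋ p3⊥) ⊗ (p3⊥ ⅋ p3))
    [⅋]  ⊢ (p3 ⅋ p3⊥)
      [Ax]  ⊢ p3, p3⊥
    [⅋]  ⊢ (p3⊥ ⅋ p3)
      [Ax]  ⊢ p3, p3⊥

Result: YES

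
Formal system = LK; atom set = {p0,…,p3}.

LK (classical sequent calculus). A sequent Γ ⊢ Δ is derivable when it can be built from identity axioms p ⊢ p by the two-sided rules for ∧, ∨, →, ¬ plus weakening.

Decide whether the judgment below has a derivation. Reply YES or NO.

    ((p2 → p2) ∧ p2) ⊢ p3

Truth-table refutation:
  v=0000: Γ:[((p2 → p2) ∧ p2)=F] Δ:[p3=F] refutes=False
  v=0001: Γ:[((p2 → p2) ∧ p2)=F] Δ:[p3=T] refutes=False
  v=0010: Γ:[((p2 → p2) ∧ p2)=T] Δ:[p3=F] refutes=True  ← countermodel

Result: NO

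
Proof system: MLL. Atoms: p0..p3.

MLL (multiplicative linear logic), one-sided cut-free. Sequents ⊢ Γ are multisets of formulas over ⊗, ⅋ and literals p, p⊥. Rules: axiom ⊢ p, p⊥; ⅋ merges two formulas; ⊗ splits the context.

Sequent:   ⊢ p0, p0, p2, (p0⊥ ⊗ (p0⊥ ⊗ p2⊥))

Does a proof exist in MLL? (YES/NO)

Derivation trace:
[⊗]  ⊢ p0, p0, p2, (p0⊥ ⊗ (p0⊥ ⊗ p2⊥))
  [Ax]  ⊢ p0, p0⊥
  [⊗]  ⊢ p0, p2, (p0⊥ ⊗ p2⊥)
    [Ax]  ⊢ p0, p0⊥
    [Ax]  ⊢ p2, p2⊥

Result: YES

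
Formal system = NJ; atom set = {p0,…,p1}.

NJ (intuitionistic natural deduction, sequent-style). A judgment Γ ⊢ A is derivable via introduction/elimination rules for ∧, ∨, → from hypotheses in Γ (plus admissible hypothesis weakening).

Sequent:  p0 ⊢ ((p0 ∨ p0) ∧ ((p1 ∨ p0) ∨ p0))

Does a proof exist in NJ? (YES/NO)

Proof tree:
[∧I] p0 ⊢ ((p0 ∨ p0) ∧ ((p1 ∨ p0) ∨ p0))
  [∨I₂] p0 ⊢ (p0 ∨ p0)
    [Ax] p0 ⊢ p0
  [∨I₁] p0 ⊢ ((p1 ∨ p0) ∨ p0)
    [∨I₂] p0 ⊢ (p1 ∨ p0)
      [Ax] p0 ⊢ p0

Result: YES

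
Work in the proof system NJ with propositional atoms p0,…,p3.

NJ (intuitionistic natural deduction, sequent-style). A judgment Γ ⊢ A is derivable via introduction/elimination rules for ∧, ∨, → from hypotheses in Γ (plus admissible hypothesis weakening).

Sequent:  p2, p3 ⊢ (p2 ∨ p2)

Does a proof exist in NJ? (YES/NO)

Derivation trace:
[Wk] p2, p3 ⊢ (p2 ∨ p2)
  [∨I₂] p2 ⊢ (p2 ∨ p2)
    [Ax] p2 ⊢ p2

Result: YES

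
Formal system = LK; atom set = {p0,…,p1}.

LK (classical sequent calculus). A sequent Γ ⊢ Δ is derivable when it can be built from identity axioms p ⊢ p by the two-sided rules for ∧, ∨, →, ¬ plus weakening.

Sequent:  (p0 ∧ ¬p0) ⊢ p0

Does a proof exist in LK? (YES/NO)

Proof tree:
[WR] (p0 ∧ ¬p0) ⊢ p0
  [∧L] (p0 ∧ ¬p0) ⊢ 
    [¬L] p0, ¬p0 ⊢ 
      [Ax] p0 ⊢ p0

Result: YES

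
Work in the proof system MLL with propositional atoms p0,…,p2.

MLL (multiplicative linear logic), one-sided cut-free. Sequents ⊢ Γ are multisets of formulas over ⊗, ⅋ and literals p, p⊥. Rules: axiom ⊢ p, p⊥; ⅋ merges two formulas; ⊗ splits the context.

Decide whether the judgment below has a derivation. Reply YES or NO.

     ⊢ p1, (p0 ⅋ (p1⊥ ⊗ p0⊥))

Proof tree:
[⅋]  ⊢ p1, (p0 ⅋ (p1⊥ ⊗ p0⊥))
  [⊗]  ⊢ p1, p0, (p1⊥ ⊗ p0⊥)
    [Ax]  ⊢ p1, p1⊥
    [Ax]  ⊢ p0, p0⊥

Result: YES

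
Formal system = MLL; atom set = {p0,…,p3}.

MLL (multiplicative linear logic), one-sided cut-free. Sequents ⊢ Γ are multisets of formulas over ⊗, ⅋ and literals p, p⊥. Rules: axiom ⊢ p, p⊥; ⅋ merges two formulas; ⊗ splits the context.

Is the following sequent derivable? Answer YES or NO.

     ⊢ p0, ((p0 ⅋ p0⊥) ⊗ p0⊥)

Derivation (root first):
[⊗]  ⊢ p0, ((p0 ⅋ p0⊥) ⊗ p0⊥)
  [⅋]  ⊢ (p0 ⅋ p0⊥)
    [Ax]  ⊢ p0, p0⊥
  [Ax]  ⊢ p0, p0⊥

Result: YES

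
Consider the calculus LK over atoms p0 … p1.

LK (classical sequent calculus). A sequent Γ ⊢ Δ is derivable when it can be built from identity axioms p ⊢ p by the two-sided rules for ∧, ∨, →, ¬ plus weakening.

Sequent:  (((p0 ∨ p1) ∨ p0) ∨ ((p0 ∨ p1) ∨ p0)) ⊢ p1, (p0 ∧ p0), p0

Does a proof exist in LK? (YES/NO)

Derivation (root first):
[∨L] (((p0 ∨ p1) ∨ p0) ∨ ((p0 ∨ p1) ∨ p0)) ⊢ p1, (p0 ∧ p0), p0
  [∨L] ((p0 ∨ p1) ∨ p0) ⊢ p1, p0
    [∨L] (p0 ∨ p1) ⊢ p1, p0
      [Ax] p0 ⊢ p0
      [Ax] p1 ⊢ p1
    [Ax] p0 ⊢ p0
  [∧R] ((p0 ∨ p1) ∨ p0) ⊢ p1, (p0 ∧ p0)
    [∨L] ((p0 ∨ p1) ∨ p0) ⊢ p1, p0
      [∨L] (p0 ∨ p1) ⊢ p1, p0
        [Ax] p0 ⊢ p0
        [Ax] p1 ⊢ p1
      [Ax] p0 ⊢ p0
    [∨L] ((p0 ∨ p1) ∨ p0) ⊢ p1, p0
      [∨L] (p0 ∨ p1) ⊢ p1, p0
        [Ax] p0 ⊢ p0
        [Ax] p1 ⊢ p1
      [Ax] p0 ⊢ p0

Result: YES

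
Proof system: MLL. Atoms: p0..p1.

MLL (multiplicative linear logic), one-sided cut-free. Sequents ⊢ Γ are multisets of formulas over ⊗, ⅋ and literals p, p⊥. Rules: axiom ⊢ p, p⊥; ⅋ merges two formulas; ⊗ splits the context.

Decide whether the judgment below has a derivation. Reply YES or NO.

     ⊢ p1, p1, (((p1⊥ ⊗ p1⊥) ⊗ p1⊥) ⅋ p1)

Derivation (root first):
[⅋]  ⊢ p1, p1, (((p1⊥ ⊗ p1⊥) ⊗ p1⊥) ⅋ p1)
  [⊗]  ⊢ p1, p1, p1, ((p1⊥ ⊗ p1⊥) ⊗ p1⊥)
    [⊗]  ⊢ p1, p1, (p1⊥ ⊗ p1⊥)
      [Ax]  ⊢ p1, p1⊥
      [Ax]  ⊢ p1, p1⊥
    [Ax]  ⊢ p1, p1⊥

Result: YES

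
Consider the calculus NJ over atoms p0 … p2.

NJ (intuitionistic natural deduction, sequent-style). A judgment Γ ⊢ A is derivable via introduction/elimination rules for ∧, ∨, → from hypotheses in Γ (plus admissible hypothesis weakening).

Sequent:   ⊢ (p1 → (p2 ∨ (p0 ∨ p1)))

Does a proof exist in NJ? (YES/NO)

Proof tree:
[→I]  ⊢ (p1 → (p2 ∨ (p0 ∨ p1)))
  [∨I₂] p1 ⊢ (p2 ∨ (p0 ∨ p1))
    [∨I₂] p1 ⊢ (p0 ∨ p1)
      [Ax] p1 ⊢ p1

Result: YES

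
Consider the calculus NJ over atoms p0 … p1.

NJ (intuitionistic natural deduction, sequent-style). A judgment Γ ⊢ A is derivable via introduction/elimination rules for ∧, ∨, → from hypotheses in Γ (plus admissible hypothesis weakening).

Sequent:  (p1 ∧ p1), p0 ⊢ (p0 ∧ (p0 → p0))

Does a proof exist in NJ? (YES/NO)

Proof tree:
[∧I] (p1 ∧ p1), p0 ⊢ (p0 ∧ (p0 → p0))
  [Ax] p0 ⊢ p0
  [Wk] (p1 ∧ p1) ⊢ (p0 → p0)
    [→I]  ⊢ (p0 → p0)
      [Ax] p0 ⊢ p0

Result: YES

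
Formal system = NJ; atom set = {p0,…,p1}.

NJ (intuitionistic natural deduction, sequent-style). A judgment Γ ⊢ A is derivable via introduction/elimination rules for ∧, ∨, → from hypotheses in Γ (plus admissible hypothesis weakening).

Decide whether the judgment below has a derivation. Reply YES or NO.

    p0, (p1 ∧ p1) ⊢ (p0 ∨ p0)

Proof tree:
[Wk] p0, (p1 ∧ p1) ⊢ (p0 ∨ p0)
  [∨I₁] p0 ⊢ (p0 ∨ p0)
    [Ax] p0 ⊢ p0

Result: YES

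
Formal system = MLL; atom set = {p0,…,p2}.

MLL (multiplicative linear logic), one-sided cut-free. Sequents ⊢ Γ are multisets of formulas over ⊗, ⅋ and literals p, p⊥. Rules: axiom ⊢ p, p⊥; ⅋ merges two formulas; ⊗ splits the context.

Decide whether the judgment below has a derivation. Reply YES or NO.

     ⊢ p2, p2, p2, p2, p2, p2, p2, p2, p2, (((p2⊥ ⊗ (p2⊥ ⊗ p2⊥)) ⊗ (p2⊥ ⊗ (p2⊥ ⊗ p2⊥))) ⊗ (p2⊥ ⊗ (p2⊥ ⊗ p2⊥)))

Proof tree:
[⊗]  ⊢ p2, p2, p2, p2, p2, p2, p2, p2, p2, (((p2⊥ ⊗ (p2⊥ ⊗ p2⊥)) ⊗ (p2⊥ ⊗ (p2⊥ ⊗ p2⊥))) ⊗ (p2⊥ ⊗ (p2⊥ ⊗ p2⊥)))
  [⊗]  ⊢ p2, p2, p2, p2, p2, p2, ((p2⊥ ⊗ (p2⊥ ⊗ p2⊥)) ⊗ (p2⊥ ⊗ (p2⊥ ⊗ p2⊥)))
    [⊗]  ⊢ p2, p2, p2, (p2⊥ ⊗ (p2⊥ ⊗ p2⊥))
      [Ax]  ⊢ p2, p2⊥
      [⊗]  ⊢ p2, p2, (p2⊥ ⊗ p2⊥)
        [Ax]  ⊢ p2, p2⊥
        [Ax]  ⊢ p2, p2⊥
    [⊗]  ⊢ p2, p2, p2, (p2⊥ ⊗ (p2⊥ ⊗ p2⊥))
      [Ax]  ⊢ p2, p2⊥
      [⊗]  ⊢ p2, p2, (p2⊥ ⊗ p2⊥)
        [Ax]  ⊢ p2, p2⊥
        [Ax]  ⊢ p2, p2⊥
  [⊗]  ⊢ p2, p2, p2, (p2⊥ ⊗ (p2⊥ ⊗ p2⊥))
    [Ax]  ⊢ p2, p2⊥
    [⊗]  ⊢ p2, p2, (p2⊥ ⊗ p2⊥)
      [Ax]  ⊢ p2, p2⊥
      [Ax]  ⊢ p2, p2⊥

Result: YES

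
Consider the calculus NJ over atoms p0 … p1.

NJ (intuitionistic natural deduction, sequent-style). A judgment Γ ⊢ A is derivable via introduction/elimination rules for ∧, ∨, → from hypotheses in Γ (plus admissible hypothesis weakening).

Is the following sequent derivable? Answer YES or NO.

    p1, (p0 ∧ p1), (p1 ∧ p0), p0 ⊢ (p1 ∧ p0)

Proof tree:
[∧I] p1, (p0 ∧ p1), (p1 ∧ p0), p0 ⊢ (p1 ∧ p0)
  [Ax] p1 ⊢ p1
  [Wk] p0, p1, (p0 ∧ p1), (p1 ∧ p0) ⊢ p0
    [Wk] p0, p1, (p0 ∧ p1) ⊢ p0
      [Wk] p0, p1 ⊢ p0
        [Ax] p0 ⊢ p0

Result: YES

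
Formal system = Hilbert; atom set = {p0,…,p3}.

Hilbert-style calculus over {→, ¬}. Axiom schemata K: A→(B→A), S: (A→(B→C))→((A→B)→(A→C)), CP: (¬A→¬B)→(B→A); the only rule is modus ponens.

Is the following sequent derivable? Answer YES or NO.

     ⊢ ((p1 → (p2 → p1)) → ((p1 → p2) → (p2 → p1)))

Truth-table refutation:
  v=0000: Γ:[] Δ:[((p1 → (p2 → p1)) → ((p1 → p2) → (p2 → p1)))=T] refutes=False
  v=0001: Γ:[] Δ:[((p1 → (p2 → p1)) → ((p1 → p2) → (p2 → p1)))=T] refutes=False
  v=0010: Γ:[] Δ:[((p1 → (p2 → p1)) → ((p1 → p2) → (p2 → p1)))=F] refutes=True  ← countermodel

Result: NO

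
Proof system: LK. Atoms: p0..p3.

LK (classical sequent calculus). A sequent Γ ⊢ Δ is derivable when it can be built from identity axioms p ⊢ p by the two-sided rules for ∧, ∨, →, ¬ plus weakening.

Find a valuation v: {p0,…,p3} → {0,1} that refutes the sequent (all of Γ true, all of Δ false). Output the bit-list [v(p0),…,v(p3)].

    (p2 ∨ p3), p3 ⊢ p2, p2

Enumerate valuations to refute Γ ⊢ Δ:
  v=0000: Γ:[(p2 ∨ p3)=F, p3=F] Δ:[p2=F, p2=F] refutes=False
  v=0001: Γ:[(p2 ∨ p3)=T, p3=T] Δ:[p2=F, p2=F] refutes=True  ← countermodel

Result: [0, 0, 0, 1]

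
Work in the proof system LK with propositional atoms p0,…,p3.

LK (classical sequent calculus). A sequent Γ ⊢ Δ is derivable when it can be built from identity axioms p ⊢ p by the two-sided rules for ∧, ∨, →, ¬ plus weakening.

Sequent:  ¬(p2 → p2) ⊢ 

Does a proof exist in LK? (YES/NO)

Derivation (root first):
[¬L] ¬(p2 → p2) ⊢ 
  [→R]  ⊢ (p2 → p2)
    [Ax] p2 ⊢ p2

Result: YES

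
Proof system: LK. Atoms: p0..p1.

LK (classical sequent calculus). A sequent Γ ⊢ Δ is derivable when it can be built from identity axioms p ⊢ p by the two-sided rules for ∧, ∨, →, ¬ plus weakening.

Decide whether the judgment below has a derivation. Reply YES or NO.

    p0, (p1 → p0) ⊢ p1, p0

Derivation (root first):
[→L] p0, (p1 → p0) ⊢ p1, p0
  [WR] p0 ⊢ p0, p1
    [Ax] p0 ⊢ p0
  [WR] p0 ⊢ p0, p1
    [Ax] p0 ⊢ p0

Result: YES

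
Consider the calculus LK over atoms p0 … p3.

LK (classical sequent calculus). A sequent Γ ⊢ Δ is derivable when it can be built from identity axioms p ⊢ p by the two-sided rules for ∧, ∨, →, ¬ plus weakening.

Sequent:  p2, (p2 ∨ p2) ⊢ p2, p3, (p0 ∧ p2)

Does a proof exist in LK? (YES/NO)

Derivation (root first):
[∧R] p2, (p2 ∨ p2) ⊢ p2, p3, (p0 ∧ p2)
  [∨L] (p2 ∨ p2) ⊢ p2, p3, p0
    [WR] p2 ⊢ p2, p0, p3
      [WR] p2 ⊢ p2, p0
        [Ax] p2 ⊢ p2
    [WR] p2 ⊢ p2, p0, p3
      [WR] p2 ⊢ p2, p0
        [Ax] p2 ⊢ p2
  [Ax] p2 ⊢ p2

Result: YES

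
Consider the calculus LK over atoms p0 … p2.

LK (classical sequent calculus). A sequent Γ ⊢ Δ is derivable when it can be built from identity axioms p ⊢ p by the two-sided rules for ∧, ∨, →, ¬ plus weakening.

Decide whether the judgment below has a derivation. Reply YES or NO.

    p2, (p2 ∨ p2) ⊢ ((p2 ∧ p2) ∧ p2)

Derivation trace:
[∧R] p2, (p2 ∨ p2) ⊢ ((p2 ∧ p2) ∧ p2)
  [∧R] p2, (p2 ∨ p2) ⊢ (p2 ∧ p2)
    [∨L] (p2 ∨ p2) ⊢ p2
      [Ax] p2 ⊢ p2
      [Ax] p2 ⊢ p2
    [Ax] p2 ⊢ p2
  [Ax] p2 ⊢ p2

Result: YES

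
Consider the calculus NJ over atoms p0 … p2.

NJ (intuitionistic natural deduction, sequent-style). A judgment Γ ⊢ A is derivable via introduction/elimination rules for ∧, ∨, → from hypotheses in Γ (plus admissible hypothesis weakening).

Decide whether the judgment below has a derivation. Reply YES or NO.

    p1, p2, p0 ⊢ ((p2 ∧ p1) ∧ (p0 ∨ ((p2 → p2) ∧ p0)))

Derivation trace:
[∧I] p1, p2, p0 ⊢ ((p2 ∧ p1) ∧ (p0 ∨ ((p2 → p2) ∧ p0)))
  [∧I] p1, p2 ⊢ (p2 ∧ p1)
    [Ax] p2 ⊢ p2
    [Ax] p1 ⊢ p1
  [∨I₂] p0 ⊢ (p0 ∨ ((p2 → p2) ∧ p0))
    [∧I] p0 ⊢ ((p2 → p2) ∧ p0)
      [→I]  ⊢ (p2 → p2)
        [Ax] p2 ⊢ p2
      [Ax] p0 ⊢ p0

Result: YES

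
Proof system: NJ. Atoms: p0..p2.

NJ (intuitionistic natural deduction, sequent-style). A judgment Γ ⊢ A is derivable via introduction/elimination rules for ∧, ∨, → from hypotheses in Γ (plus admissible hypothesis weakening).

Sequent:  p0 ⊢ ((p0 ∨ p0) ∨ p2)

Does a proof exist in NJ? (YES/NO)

Proof tree:
[∨I₁] p0 ⊢ ((p0 ∨ p0) ∨ p2)
  [∨I₂] p0 ⊢ (p0 ∨ p0)
    [Ax] p0 ⊢ p0

Result: YES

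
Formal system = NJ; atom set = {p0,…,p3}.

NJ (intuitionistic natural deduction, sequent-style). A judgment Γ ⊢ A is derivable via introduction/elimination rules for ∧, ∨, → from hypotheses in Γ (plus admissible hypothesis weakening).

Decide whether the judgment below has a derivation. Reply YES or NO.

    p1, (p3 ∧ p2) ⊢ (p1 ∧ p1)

Derivation (root first):
[∧I] p1, (p3 ∧ p2) ⊢ (p1 ∧ p1)
  [Wk] p1, (p3 ∧ p2) ⊢ p1
    [Ax] p1 ⊢ p1
  [Ax] p1 ⊢ p1

Result: YES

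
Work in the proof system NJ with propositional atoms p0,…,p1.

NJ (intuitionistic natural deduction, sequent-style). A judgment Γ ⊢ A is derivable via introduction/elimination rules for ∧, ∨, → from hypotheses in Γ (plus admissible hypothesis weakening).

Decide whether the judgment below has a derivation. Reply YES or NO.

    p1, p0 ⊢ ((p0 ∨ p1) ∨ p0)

Derivation trace:
[∨I₁] p1, p0 ⊢ ((p0 ∨ p1) ∨ p0)
  [∨I₂] p1, p0 ⊢ (p0 ∨ p1)
    [Wk] p1, p0 ⊢ p1
      [Ax] p1 ⊢ p1

Result: YES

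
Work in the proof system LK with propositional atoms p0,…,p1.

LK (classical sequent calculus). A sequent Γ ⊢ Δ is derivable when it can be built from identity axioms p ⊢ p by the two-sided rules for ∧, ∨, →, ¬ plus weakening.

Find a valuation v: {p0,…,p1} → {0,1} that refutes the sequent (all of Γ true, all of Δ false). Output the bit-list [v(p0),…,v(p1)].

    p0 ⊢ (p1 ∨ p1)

Truth-table refutation:
  v=00: Γ:[p0=F] Δ:[(p1 ∨ p1)=F] refutes=False
  v=01: Γ:[p0=F] Δ:[(p1 ∨ p1)=T] refutes=False
  v=10: Γ:[p0=T] Δ:[(p1 ∨ p1)=F] refutes=True  ← countermodel

Result: [1, 0]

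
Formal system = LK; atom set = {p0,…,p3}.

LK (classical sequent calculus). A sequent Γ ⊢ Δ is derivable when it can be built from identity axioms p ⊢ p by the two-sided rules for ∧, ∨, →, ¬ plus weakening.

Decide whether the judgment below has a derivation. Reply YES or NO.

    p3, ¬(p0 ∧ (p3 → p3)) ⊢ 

Search for a countermodel by truth-table:
  v=0000: Γ:[p3=F, ¬(p0 ∧ (p3 → p3))=T] Δ:[] refutes=False
  v=0001: Γ:[p3=T, ¬(p0 ∧ (p3 → p3))=T] Δ:[] refutes=True  ← countermodel

Result: NO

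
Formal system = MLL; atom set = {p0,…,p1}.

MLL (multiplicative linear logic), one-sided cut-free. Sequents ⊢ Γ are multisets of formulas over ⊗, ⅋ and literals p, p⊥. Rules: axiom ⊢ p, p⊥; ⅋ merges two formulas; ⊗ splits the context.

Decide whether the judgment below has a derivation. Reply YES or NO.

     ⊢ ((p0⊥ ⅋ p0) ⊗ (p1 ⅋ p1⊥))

Derivation (root first):
[⊗]  ⊢ ((p0⊥ ⅋ p0) ⊗ (p1 ⅋ p1⊥))
  [⅋]  ⊢ (p0⊥ ⅋ p0)
    [Ax]  ⊢ p0, p0⊥
  [⅋]  ⊢ (p1 ⅋ p1⊥)
    [Ax]  ⊢ p1, p1⊥

Result: YES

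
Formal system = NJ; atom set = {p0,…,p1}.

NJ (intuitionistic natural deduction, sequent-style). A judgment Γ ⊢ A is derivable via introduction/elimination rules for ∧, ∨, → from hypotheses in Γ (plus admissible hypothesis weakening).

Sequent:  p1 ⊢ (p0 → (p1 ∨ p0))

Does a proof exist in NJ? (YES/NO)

Proof tree:
[→I] p1 ⊢ (p0 → (p1 ∨ p0))
  [Wk] p0, p1 ⊢ (p1 ∨ p0)
    [∨I₂] p0 ⊢ (p1 ∨ p0)
      [Ax] p0 ⊢ p0

Result: YES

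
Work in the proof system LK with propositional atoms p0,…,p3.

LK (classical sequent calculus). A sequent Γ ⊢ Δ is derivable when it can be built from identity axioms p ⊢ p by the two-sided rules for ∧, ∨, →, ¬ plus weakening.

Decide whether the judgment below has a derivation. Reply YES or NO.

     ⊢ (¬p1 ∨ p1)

Derivation (root first):
[∨R]  ⊢ (¬p1 ∨ p1)
  [¬R]  ⊢ p1, ¬p1
    [Ax] p1 ⊢ p1

Result: YES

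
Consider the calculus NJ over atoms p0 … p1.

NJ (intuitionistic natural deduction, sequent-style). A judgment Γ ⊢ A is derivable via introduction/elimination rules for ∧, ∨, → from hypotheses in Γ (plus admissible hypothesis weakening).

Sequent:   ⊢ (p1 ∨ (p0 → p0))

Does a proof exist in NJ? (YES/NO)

Derivation (root first):
[∨I₂]  ⊢ (p1 ∨ (p0 → p0))
  [→I]  ⊢ (p0 → p0)
    [Ax] p0 ⊢ p0

Result: YES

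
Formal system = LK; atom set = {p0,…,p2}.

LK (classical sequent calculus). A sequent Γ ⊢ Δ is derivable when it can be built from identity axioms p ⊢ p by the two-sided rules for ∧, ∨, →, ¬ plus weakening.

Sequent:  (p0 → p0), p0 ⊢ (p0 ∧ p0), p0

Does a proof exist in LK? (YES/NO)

Proof tree:
[WR] (p0 → p0), p0 ⊢ (p0 ∧ p0), p0
  [∧R] (p0 → p0), p0 ⊢ (p0 ∧ p0)
    [→L] p0, (p0 → p0) ⊢ p0
      [Ax] p0 ⊢ p0
      [Ax] p0 ⊢ p0
    [Ax] p0 ⊢ p0

Result: YES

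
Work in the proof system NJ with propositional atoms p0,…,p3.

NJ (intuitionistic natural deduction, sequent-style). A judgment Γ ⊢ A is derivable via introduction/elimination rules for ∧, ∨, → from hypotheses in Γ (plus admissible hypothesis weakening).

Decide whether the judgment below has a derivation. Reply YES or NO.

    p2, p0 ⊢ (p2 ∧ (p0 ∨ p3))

Derivation (root first):
[∧I] p2, p0 ⊢ (p2 ∧ (p0 ∨ p3))
  [Ax] p2 ⊢ p2
  [∨I₁] p0 ⊢ (p0 ∨ p3)
    [Ax] p0 ⊢ p0

Result: YES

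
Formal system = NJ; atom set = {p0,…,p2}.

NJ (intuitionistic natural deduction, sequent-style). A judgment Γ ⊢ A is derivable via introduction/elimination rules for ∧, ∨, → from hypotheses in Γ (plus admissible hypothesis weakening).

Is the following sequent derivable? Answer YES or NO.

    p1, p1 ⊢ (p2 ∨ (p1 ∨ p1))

Derivation trace:
[∨I₂] p1, p1 ⊢ (p2 ∨ (p1 ∨ p1))
  [Wk] p1, p1 ⊢ (p1 ∨ p1)
    [∨I₂] p1 ⊢ (p1 ∨ p1)
      [Ax] p1 ⊢ p1

Result: YES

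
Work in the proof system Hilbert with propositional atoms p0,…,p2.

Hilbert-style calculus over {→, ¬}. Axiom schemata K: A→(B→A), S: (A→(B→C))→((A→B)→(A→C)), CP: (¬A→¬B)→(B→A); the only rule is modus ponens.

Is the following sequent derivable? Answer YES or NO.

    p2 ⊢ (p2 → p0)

Search for a countermodel by truth-table:
  v=000: Γ:[p2=F] Δ:[(p2 → p0)=T] refutes=False
  v=001: Γ:[p2=T] Δ:[(p2 → p0)=F] refutes=True  ← countermodel

Result: NO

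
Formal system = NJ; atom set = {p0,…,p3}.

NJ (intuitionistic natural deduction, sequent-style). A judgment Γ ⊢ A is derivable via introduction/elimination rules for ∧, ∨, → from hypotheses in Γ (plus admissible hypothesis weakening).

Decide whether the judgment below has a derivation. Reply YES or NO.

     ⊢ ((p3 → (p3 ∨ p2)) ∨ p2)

Derivation trace:
[∨I₁]  ⊢ ((p3 → (p3 ∨ p2)) ∨ p2)
  [→I]  ⊢ (p3 → (p3 ∨ p2))
    [∨I₁] p3 ⊢ (p3 ∨ p2)
      [Ax] p3 ⊢ p3

Result: YES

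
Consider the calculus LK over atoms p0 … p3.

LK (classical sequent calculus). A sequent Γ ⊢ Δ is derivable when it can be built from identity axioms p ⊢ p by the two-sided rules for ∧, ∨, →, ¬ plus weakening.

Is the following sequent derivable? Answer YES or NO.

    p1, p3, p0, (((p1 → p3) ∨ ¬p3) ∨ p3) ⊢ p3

Proof tree:
[∨L] p1, p3, p0, (((p1 → p3) ∨ ¬p3) ∨ p3) ⊢ p3
  [∨L] p1, p3, p0, ((p1 → p3) ∨ ¬p3) ⊢ p3
    [→L] p1, (p1 → p3) ⊢ p3
      [Ax] p1 ⊢ p1
      [Ax] p3 ⊢ p3
    [¬L] p3, p0, ¬p3 ⊢ 
      [WL] p3, p0 ⊢ p3
        [Ax] p3 ⊢ p3
  [Ax] p3 ⊢ p3

Result: YES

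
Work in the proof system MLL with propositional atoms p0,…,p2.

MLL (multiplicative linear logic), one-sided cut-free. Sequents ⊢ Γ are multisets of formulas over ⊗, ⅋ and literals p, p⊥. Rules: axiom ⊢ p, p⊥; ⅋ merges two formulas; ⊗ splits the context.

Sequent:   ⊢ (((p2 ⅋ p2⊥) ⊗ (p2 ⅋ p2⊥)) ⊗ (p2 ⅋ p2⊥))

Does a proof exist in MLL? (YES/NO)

Derivation (root first):
[⊗]  ⊢ (((p2 ⅋ p2⊥) ⊗ (p2 ⅋ p2⊥)) ⊗ (p2 ⅋ p2⊥))
  [⊗]  ⊢ ((p2 ⅋ p2⊥) ⊗ (p2 ⅋ p2⊥))
    [⅋]  ⊢ (p2 ⅋ p2⊥)
      [Ax]  ⊢ p2, p2⊥
    [⅋]  ⊢ (p2 ⅋ p2⊥)
      [Ax]  ⊢ p2, p2⊥
  [⅋]  ⊢ (p2 ⅋ p2⊥)
    [Ax]  ⊢ p2, p2⊥

Result: YES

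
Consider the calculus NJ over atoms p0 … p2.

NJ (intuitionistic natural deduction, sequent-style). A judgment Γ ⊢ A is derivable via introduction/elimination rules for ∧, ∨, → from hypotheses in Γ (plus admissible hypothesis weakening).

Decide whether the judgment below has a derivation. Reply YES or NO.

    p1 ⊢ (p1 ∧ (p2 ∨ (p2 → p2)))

Derivation (root first):
[∧I] p1 ⊢ (p1 ∧ (p2 ∨ (p2 → p2)))
  [Ax] p1 ⊢ p1
  [∨I₂]  ⊢ (p2 ∨ (p2 → p2))
    [→I]  ⊢ (p2 → p2)
      [Ax] p2 ⊢ p2

Result: YES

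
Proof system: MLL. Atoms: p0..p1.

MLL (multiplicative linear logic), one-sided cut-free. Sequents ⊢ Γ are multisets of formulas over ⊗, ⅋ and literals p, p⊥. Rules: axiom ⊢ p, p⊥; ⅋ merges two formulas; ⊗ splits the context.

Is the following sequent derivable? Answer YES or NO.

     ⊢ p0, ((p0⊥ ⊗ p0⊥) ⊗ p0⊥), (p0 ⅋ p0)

Derivation trace:
[⅋]  ⊢ p0, ((p0⊥ ⊗ p0⊥) ⊗ p0⊥), (p0 ⅋ p0)
  [⊗]  ⊢ p0, p0, p0, ((p0⊥ ⊗ p0⊥) ⊗ p0⊥)
    [⊗]  ⊢ p0, p0, (p0⊥ ⊗ p0⊥)
      [Ax]  ⊢ p0, p0⊥
      [Ax]  ⊢ p0, p0⊥
    [Ax]  ⊢ p0, p0⊥

Result: YES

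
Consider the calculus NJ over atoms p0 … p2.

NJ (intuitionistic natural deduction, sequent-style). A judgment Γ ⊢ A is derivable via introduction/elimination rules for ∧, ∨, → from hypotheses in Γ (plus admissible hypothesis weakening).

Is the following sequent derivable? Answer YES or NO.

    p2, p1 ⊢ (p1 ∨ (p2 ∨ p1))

Derivation trace:
[∨I₂] p2, p1 ⊢ (p1 ∨ (p2 ∨ p1))
  [Wk] p2, p1 ⊢ (p2 ∨ p1)
    [∨I₁] p2 ⊢ (p2 ∨ p1)
      [Ax] p2 ⊢ p2

Result: YES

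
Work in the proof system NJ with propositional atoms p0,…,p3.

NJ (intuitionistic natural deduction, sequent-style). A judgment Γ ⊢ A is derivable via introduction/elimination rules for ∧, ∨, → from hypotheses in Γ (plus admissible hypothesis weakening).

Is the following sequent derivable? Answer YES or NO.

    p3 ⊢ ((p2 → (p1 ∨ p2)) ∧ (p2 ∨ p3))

Derivation (root first):
[∧I] p3 ⊢ ((p2 → (p1 ∨ p2)) ∧ (p2 ∨ p3))
  [→I]  ⊢ (p2 → (p1 ∨ p2))
    [∨I₂] p2 ⊢ (p1 ∨ p2)
      [Ax] p2 ⊢ p2
  [∨I₂] p3 ⊢ (p2 ∨ p3)
    [Ax] p3 ⊢ p3

Result: YES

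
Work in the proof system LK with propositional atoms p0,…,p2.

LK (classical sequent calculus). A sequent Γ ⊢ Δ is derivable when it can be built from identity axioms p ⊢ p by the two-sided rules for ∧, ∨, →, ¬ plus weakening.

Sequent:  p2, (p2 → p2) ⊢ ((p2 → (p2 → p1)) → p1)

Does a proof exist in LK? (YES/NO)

Derivation (root first):
[→R] p2, (p2 → p2) ⊢ ((p2 → (p2 → p1)) → p1)
  [→L] p2, (p2 → p2), (p2 → (p2 → p1)) ⊢ p1
    [Ax] p2 ⊢ p2
    [→L] p2, (p2 → p2), (p2 → p1) ⊢ p1
      [→L] p2, (p2 → p2) ⊢ p2
        [Ax] p2 ⊢ p2
        [Ax] p2 ⊢ p2
      [Ax] p1 ⊢ p1

Result: YES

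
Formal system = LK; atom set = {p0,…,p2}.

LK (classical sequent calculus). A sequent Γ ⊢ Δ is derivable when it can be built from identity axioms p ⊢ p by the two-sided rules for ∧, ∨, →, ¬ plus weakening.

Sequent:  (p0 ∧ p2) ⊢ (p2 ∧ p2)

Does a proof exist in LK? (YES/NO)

Proof tree:
[∧R] (p0 ∧ p2) ⊢ (p2 ∧ p2)
  [∧L] (p0 ∧ p2) ⊢ p2
    [WL] p2, p0 ⊢ p2
      [Ax] p2 ⊢ p2
  [∧L] (p0 ∧ p2) ⊢ p2
    [WL] p2, p0 ⊢ p2
      [Ax] p2 ⊢ p2

Result: YES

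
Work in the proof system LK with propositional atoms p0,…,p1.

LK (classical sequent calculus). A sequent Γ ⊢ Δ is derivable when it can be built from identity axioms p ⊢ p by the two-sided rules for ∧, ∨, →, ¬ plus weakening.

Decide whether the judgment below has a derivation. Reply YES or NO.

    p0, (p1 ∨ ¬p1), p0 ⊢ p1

Search for a countermodel by truth-table:
  v=00: Γ:[p0=F, (p1 ∨ ¬p1)=T, p0=F] Δ:[p1=F] refutes=False
  v=01: Γ:[p0=F, (p1 ∨ ¬p1)=T, p0=F] Δ:[p1=T] refutes=False
  v=10: Γ:[p0=T, (p1 ∨ ¬p1)=T, p0=T] Δ:[p1=F] refutes=True  ← countermodel

Result: NO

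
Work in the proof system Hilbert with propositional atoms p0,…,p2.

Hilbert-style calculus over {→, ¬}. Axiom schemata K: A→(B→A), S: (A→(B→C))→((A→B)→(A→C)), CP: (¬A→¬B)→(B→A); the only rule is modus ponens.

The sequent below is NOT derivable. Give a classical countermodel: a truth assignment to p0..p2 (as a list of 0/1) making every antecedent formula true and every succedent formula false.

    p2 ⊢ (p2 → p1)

Truth-table refutation:
  v=000: Γ:[p2=F] Δ:[(p2 → p1)=T] refutes=False
  v=001: Γ:[p2=T] Δ:[(p2 → p1)=F] refutes=True  ← countermodel

Result: [0, 0, 1]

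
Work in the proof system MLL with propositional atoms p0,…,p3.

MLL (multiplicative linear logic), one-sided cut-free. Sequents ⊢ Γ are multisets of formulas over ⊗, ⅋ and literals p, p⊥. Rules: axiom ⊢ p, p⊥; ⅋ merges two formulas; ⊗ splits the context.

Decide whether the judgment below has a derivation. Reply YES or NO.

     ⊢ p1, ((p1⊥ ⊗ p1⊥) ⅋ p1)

Derivation trace:
[⅋]  ⊢ p1, ((p1⊥ ⊗ p1⊥) ⅋ p1)
  [⊗]  ⊢ p1, p1, (p1⊥ ⊗ p1⊥)
    [Ax]  ⊢ p1, p1⊥
    [Ax]  ⊢ p1, p1⊥

Result: YES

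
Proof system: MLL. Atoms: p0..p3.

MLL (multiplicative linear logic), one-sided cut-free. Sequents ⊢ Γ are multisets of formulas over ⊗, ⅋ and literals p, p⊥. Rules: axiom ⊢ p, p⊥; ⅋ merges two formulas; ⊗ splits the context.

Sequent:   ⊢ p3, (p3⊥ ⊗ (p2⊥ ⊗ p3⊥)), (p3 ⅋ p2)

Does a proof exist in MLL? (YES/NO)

Derivation (root first):
[⅋]  ⊢ p3, (p3⊥ ⊗ (p2⊥ ⊗ p3⊥)), (p3 ⅋ p2)
  [⊗]  ⊢ p3, p2, p3, (p3⊥ ⊗ (p2⊥ ⊗ p3⊥))
    [Ax]  ⊢ p3, p3⊥
    [⊗]  ⊢ p2, p3, (p2⊥ ⊗ p3⊥)
      [Ax]  ⊢ p2, p2⊥
      [Ax]  ⊢ p3, p3⊥

Result: YES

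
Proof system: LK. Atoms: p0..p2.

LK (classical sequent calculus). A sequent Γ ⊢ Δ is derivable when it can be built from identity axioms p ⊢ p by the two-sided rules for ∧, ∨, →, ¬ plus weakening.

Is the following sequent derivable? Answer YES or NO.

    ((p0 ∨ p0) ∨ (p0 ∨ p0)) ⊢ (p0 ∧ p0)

Derivation (root first):
[∧R] ((p0 ∨ p0) ∨ (p0 ∨ p0)) ⊢ (p0 ∧ p0)
  [∨L] ((p0 ∨ p0) ∨ (p0 ∨ p0)) ⊢ p0
    [∨L] (p0 ∨ p0) ⊢ p0
      [Ax] p0 ⊢ p0
      [Ax] p0 ⊢ p0
    [∨L] (p0 ∨ p0) ⊢ p0
      [Ax] p0 ⊢ p0
      [Ax] p0 ⊢ p0
  [∨L] ((p0 ∨ p0) ∨ (p0 ∨ p0)) ⊢ p0
    [∨L] (p0 ∨ p0) ⊢ p0
      [Ax] p0 ⊢ p0
      [Ax] p0 ⊢ p0
    [∨L] (p0 ∨ p0) ⊢ p0
      [Ax] p0 ⊢ p0
      [Ax] p0 ⊢ p0

Result: YES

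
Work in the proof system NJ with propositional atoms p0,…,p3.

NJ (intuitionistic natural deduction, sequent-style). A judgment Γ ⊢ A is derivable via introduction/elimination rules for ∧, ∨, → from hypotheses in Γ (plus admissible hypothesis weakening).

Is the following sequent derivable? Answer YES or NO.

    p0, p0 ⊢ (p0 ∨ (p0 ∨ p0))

Derivation trace:
[∨I₂] p0, p0 ⊢ (p0 ∨ (p0 ∨ p0))
  [∨I₂] p0, p0 ⊢ (p0 ∨ p0)
    [Wk] p0, p0 ⊢ p0
      [Ax] p0 ⊢ p0

Result: YES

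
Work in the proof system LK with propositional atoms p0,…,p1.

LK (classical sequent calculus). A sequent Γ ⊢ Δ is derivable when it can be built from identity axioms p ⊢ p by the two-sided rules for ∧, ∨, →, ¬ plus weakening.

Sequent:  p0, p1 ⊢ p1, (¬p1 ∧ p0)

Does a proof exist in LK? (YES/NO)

Proof tree:
[WL] p0, p1 ⊢ p1, (¬p1 ∧ p0)
  [∧R] p0 ⊢ p1, (¬p1 ∧ p0)
    [¬R]  ⊢ p1, ¬p1
      [Ax] p1 ⊢ p1
    [Ax] p0 ⊢ p0

Result: YES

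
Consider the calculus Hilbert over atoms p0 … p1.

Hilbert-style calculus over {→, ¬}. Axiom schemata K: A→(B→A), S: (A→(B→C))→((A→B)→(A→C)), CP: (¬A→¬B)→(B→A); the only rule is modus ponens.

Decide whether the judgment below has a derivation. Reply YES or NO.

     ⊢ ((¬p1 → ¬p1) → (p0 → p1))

Enumerate valuations to refute Γ ⊢ Δ:
  v=00: Γ:[] Δ:[((¬p1 → ¬p1) → (p0 → p1))=T] refutes=False
  v=01: Γ:[] Δ:[((¬p1 → ¬p1) → (p0 → p1))=T] refutes=False
  v=10: Γ:[] Δ:[((¬p1 → ¬p1) → (p0 → p1))=F] refutes=True  ← countermodel

Result: NO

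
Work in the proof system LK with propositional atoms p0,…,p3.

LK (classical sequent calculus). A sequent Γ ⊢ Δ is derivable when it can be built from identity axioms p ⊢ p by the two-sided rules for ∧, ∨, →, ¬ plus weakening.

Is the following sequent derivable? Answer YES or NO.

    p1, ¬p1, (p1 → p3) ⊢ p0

Derivation trace:
[→L] p1, ¬p1, (p1 → p3) ⊢ p0
  [Ax] p1 ⊢ p1
  [WL] p1, ¬p1, p3 ⊢ p0
    [WR] p1, ¬p1 ⊢ p0
      [¬L] p1, ¬p1 ⊢ 
        [Ax] p1 ⊢ p1

Result: YES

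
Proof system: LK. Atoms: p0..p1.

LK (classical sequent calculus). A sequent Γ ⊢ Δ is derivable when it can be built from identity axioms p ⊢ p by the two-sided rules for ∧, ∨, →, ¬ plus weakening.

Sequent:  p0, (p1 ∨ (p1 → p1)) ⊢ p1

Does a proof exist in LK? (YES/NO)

Enumerate valuations to refute Γ ⊢ Δ:
  v=00: Γ:[p0=F, (p1 ∨ (p1 → p1))=T] Δ:[p1=F] refutes=False
  v=01: Γ:[p0=F, (p1 ∨ (p1 → p1))=T] Δ:[p1=T] refutes=False
  v=10: Γ:[p0=T, (p1 ∨ (p1 → p1))=T] Δ:[p1=F] refutes=True  ← countermodel

Result: NO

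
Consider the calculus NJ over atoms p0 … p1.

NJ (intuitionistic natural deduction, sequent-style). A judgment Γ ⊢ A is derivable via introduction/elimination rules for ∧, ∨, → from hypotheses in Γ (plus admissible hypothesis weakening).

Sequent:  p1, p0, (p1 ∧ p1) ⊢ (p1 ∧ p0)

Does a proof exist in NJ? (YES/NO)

Derivation (root first):
[Wk] p1, p0, (p1 ∧ p1) ⊢ (p1 ∧ p0)
  [∧I] p1, p0 ⊢ (p1 ∧ p0)
    [Ax] p1 ⊢ p1
    [Ax] p0 ⊢ p0

Result: YES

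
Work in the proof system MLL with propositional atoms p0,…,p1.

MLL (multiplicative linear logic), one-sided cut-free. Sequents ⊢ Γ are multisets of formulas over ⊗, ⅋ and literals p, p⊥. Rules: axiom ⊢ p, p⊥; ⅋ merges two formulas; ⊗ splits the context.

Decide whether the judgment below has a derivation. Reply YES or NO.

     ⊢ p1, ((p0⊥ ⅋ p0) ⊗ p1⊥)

Proof tree:
[⊗]  ⊢ p1, ((p0⊥ ⅋ p0) ⊗ p1⊥)
  [⅋]  ⊢ (p0⊥ ⅋ p0)
    [Ax]  ⊢ p0, p0⊥
  [Ax]  ⊢ p1, p1⊥

Result: YES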